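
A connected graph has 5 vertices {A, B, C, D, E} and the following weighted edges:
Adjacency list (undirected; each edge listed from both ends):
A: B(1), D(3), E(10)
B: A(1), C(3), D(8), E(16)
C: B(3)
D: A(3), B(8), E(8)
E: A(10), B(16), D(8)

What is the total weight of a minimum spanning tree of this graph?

15

Prim's algorithm from D:
Step 1: cheapest edge leaving the tree is A D (3); add A.
Step 2: cheapest edge leaving the tree is A B (1); add B.
Step 3: cheapest edge leaving the tree is B C (3); add C.
Step 4: cheapest edge leaving the tree is D E (8); add E.
MST edges: A D, A B, B C, D E; total weight 3+1+3+8 = 15.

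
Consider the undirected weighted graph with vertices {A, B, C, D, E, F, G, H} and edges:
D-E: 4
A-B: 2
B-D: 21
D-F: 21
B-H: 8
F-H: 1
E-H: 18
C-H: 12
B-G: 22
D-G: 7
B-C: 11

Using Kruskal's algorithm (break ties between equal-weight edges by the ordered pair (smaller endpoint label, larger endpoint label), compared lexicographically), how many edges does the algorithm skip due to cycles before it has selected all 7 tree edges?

Kruskal: consider edges lightest-first.
F-H (1): add — endpoints in different components.
A-B (2): add — endpoints in different components.
D-E (4): add — endpoints in different components.
D-G (7): add — endpoints in different components.
B-H (8): add — endpoints in different components.
B-C (11): add — endpoints in different components.
C-H (12): skip — C and H already connected.
E-H (18): add — endpoints in different components.
Edges rejected before the tree was complete: 1.

1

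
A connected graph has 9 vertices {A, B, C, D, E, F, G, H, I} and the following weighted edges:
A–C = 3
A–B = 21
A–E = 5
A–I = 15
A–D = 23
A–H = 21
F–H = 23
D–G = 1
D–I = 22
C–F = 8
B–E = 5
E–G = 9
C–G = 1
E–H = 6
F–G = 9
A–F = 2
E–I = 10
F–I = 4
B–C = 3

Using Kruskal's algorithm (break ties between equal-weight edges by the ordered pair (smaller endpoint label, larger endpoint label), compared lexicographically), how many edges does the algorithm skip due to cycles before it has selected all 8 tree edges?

Kruskal's algorithm — process edges by increasing weight (ties by edge label):
C–G (1): add — endpoints in different components.
D–G (1): add — endpoints in different components.
A–F (2): add — endpoints in different components.
A–C (3): add — endpoints in different components.
B–C (3): add — endpoints in different components.
F–I (4): add — endpoints in different components.
A–E (5): add — endpoints in different components.
B–E (5): skip — B and E already connected.
E–H (6): add — endpoints in different components.
Edges rejected before the tree was complete: 1.

1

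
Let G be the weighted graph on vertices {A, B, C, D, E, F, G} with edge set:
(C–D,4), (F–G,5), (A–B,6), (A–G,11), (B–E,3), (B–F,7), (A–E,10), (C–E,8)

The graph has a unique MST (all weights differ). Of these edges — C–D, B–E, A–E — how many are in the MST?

2

Sort edges by weight, then run Kruskal:
B–E (3): add — endpoints in different components.
C–D (4): add — endpoints in different components.
F–G (5): add — endpoints in different components.
A–B (6): add — endpoints in different components.
B–F (7): add — endpoints in different components.
C–E (8): add — endpoints in different components.
MST edge set: {B–E, C–D, F–G, A–B, B–F, C–E}.
Of the listed edges, {C–D, B–E} are in the MST → 2.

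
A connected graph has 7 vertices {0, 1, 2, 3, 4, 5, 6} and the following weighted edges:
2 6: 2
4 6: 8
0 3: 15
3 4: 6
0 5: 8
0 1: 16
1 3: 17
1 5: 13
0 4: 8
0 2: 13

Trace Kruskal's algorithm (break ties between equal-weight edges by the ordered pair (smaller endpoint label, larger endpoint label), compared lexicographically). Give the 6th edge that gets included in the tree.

Kruskal: consider edges lightest-first.
2 6 (2): add — endpoints in different components.
3 4 (6): add — endpoints in different components.
0 4 (8): add — endpoints in different components.
0 5 (8): add — endpoints in different components.
4 6 (8): add — endpoints in different components.
0 2 (13): skip — 0 and 2 already connected.
1 5 (13): add — endpoints in different components.
The 6th edge added is 1 5.

1-5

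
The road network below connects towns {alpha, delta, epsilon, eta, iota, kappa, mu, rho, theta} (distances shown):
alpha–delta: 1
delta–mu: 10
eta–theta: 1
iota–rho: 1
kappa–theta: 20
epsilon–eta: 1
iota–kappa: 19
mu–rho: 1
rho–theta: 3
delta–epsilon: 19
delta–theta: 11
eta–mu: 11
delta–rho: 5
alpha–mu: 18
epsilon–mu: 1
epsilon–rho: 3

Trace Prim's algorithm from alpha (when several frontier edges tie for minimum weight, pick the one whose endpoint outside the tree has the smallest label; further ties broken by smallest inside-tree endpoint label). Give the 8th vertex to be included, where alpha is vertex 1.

theta

Prim's algorithm from alpha:
Step 1: cheapest edge leaving the tree is alpha–delta (1); add delta.
Step 2: cheapest edge leaving the tree is delta–rho (5); add rho.
Step 3: cheapest edge leaving the tree is iota–rho (1); add iota.
Step 4: cheapest edge leaving the tree is mu–rho (1); add mu.
Step 5: cheapest edge leaving the tree is epsilon–mu (1); add epsilon.
Step 6: cheapest edge leaving the tree is epsilon–eta (1); add eta.
Step 7: cheapest edge leaving the tree is eta–theta (1); add theta.
Step 8: cheapest edge leaving the tree is iota–kappa (19); add kappa.
Vertex order: alpha, delta, rho, iota, mu, epsilon, eta, theta, kappa. The 8th vertex is theta.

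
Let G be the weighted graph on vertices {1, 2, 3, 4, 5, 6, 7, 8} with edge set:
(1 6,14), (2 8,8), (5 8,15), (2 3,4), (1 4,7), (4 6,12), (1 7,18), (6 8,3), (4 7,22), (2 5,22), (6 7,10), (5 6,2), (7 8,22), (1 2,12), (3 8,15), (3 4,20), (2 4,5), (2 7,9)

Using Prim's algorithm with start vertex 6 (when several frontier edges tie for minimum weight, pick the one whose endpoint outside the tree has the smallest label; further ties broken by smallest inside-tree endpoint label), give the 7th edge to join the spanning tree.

2-7

Prim's algorithm from 6:
Step 1: cheapest edge leaving the tree is 5 6 (2); add 5.
Step 2: cheapest edge leaving the tree is 6 8 (3); add 8.
Step 3: cheapest edge leaving the tree is 2 8 (8); add 2.
Step 4: cheapest edge leaving the tree is 2 3 (4); add 3.
Step 5: cheapest edge leaving the tree is 2 4 (5); add 4.
Step 6: cheapest edge leaving the tree is 1 4 (7); add 1.
Step 7: cheapest edge leaving the tree is 2 7 (9); add 7.
The 7th edge added is 2 7.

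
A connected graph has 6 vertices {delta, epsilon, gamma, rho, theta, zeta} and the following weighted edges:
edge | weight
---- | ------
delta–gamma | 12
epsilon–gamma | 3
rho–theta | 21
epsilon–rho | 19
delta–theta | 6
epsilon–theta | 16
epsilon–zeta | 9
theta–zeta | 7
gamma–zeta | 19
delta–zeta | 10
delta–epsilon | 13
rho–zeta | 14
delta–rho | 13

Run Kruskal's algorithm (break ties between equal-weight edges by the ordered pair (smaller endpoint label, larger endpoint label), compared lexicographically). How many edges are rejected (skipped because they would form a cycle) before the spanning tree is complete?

3

Kruskal's algorithm — process edges by increasing weight (ties by edge label):
epsilon–gamma (3): add — endpoints in different components.
delta–theta (6): add — endpoints in different components.
theta–zeta (7): add — endpoints in different components.
epsilon–zeta (9): add — endpoints in different components.
delta–zeta (10): skip — zeta and delta already connected.
delta–gamma (12): skip — gamma and delta already connected.
delta–epsilon (13): skip — delta and epsilon already connected.
delta–rho (13): add — endpoints in different components.
Edges rejected before the tree was complete: 3.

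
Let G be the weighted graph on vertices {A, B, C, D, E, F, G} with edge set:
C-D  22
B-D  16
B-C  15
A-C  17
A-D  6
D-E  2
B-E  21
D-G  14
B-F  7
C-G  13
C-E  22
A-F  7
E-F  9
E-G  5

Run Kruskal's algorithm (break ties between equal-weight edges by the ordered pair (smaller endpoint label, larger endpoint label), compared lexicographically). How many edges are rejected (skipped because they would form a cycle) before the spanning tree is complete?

1

Kruskal's algorithm — process edges by increasing weight (ties by edge label):
D-E (2): add — endpoints in different components.
E-G (5): add — endpoints in different components.
A-D (6): add — endpoints in different components.
A-F (7): add — endpoints in different components.
B-F (7): add — endpoints in different components.
E-F (9): skip — E and F already connected.
C-G (13): add — endpoints in different components.
Edges rejected before the tree was complete: 1.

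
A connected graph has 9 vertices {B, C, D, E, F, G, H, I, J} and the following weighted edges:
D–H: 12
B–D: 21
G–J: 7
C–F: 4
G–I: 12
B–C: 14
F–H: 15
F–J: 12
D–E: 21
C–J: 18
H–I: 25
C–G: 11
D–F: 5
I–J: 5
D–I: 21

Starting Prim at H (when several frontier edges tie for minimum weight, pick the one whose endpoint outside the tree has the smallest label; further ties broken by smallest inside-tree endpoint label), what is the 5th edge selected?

G-J

Prim's algorithm from H:
Step 1: cheapest edge leaving the tree is D–H (12); add D.
Step 2: cheapest edge leaving the tree is D–F (5); add F.
Step 3: cheapest edge leaving the tree is C–F (4); add C.
Step 4: cheapest edge leaving the tree is C–G (11); add G.
Step 5: cheapest edge leaving the tree is G–J (7); add J.
Step 6: cheapest edge leaving the tree is I–J (5); add I.
Step 7: cheapest edge leaving the tree is B–C (14); add B.
Step 8: cheapest edge leaving the tree is D–E (21); add E.
The 5th edge added is G–J.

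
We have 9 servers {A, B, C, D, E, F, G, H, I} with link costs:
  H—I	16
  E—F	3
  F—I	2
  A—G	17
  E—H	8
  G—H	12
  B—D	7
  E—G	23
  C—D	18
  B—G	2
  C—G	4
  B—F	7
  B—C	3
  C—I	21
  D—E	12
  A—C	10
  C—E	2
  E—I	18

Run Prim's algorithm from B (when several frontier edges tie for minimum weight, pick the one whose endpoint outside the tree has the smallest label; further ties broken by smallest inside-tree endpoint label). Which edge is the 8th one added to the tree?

A-C

Grow the tree from B using Prim:
Step 1: cheapest edge leaving the tree is B—G (2); add G.
Step 2: cheapest edge leaving the tree is B—C (3); add C.
Step 3: cheapest edge leaving the tree is C—E (2); add E.
Step 4: cheapest edge leaving the tree is E—F (3); add F.
Step 5: cheapest edge leaving the tree is F—I (2); add I.
Step 6: cheapest edge leaving the tree is B—D (7); add D.
Step 7: cheapest edge leaving the tree is E—H (8); add H.
Step 8: cheapest edge leaving the tree is A—C (10); add A.
The 8th edge added is A—C.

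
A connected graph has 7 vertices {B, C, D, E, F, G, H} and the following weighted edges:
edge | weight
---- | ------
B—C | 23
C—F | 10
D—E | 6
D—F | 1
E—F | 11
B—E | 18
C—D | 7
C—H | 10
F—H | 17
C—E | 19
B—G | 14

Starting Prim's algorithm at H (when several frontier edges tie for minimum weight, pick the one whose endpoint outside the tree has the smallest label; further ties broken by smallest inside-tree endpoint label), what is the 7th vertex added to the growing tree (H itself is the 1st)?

G

Prim, starting at H.
Step 1: cheapest edge leaving the tree is C—H (10); add C.
Step 2: cheapest edge leaving the tree is C—D (7); add D.
Step 3: cheapest edge leaving the tree is D—F (1); add F.
Step 4: cheapest edge leaving the tree is D—E (6); add E.
Step 5: cheapest edge leaving the tree is B—E (18); add B.
Step 6: cheapest edge leaving the tree is B—G (14); add G.
Vertex order: H, C, D, F, E, B, G. The 7th vertex is G.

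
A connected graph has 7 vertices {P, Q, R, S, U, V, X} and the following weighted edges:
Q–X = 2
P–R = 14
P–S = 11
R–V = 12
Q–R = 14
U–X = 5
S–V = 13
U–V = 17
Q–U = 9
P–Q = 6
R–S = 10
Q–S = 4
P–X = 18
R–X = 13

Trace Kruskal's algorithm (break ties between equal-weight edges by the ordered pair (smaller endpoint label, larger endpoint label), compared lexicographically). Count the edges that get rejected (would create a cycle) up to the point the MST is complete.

Kruskal: consider edges lightest-first.
Q–X (2): add — endpoints in different components.
Q–S (4): add — endpoints in different components.
U–X (5): add — endpoints in different components.
P–Q (6): add — endpoints in different components.
Q–U (9): skip — U and Q already connected.
R–S (10): add — endpoints in different components.
P–S (11): skip — S and P already connected.
R–V (12): add — endpoints in different components.
Edges rejected before the tree was complete: 2.

2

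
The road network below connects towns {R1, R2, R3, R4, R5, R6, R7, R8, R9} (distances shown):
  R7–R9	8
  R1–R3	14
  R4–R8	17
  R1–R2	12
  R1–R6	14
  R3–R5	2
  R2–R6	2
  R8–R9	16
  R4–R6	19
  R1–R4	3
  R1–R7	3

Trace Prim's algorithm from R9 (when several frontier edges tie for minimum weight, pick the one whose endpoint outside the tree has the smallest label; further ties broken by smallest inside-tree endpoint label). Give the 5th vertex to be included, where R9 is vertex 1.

R2

Prim's algorithm from R9:
Step 1: frontier [R7–R9 8, R8–R9 16] → take R7–R9 (8); add R7.
Step 2: frontier [R1–R7 3, R8–R9 16] → take R1–R7 (3); add R1.
Step 3: frontier [R1–R4 3, R1–R2 12, R1–R3 14, R1–R6 14, R8–R9 16] → take R1–R4 (3); add R4.
Step 4: frontier [R1–R2 12, R1–R3 14, R1–R6 14, R4–R8 17, R4–R6 19, R8–R9 16] → take R1–R2 (12); add R2.
Step 5: frontier [R1–R3 14, R1–R6 14, R2–R6 2, R4–R8 17, R4–R6 19, R8–R9 16] → take R2–R6 (2); add R6.
Step 6: frontier [R1–R3 14, R4–R8 17, R8–R9 16] → take R1–R3 (14); add R3.
Step 7: frontier [R3–R5 2, R4–R8 17, R8–R9 16] → take R3–R5 (2); add R5.
Step 8: frontier [R4–R8 17, R8–R9 16] → take R8–R9 (16); add R8.
Vertex order: R9, R7, R1, R4, R2, R6, R3, R5, R8. The 5th vertex is R2.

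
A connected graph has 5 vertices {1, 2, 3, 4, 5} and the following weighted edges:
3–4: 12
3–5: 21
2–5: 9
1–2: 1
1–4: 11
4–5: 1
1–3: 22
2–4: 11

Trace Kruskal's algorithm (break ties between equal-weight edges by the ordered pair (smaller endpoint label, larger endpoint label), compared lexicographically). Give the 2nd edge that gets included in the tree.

4-5

Sort edges by weight, then run Kruskal:
1–2 (1): add — endpoints in different components.
4–5 (1): add — endpoints in different components.
2–5 (9): add — endpoints in different components.
1–4 (11): skip — 1 and 4 already connected.
2–4 (11): skip — 2 and 4 already connected.
3–4 (12): add — endpoints in different components.
The 2nd edge added is 4–5.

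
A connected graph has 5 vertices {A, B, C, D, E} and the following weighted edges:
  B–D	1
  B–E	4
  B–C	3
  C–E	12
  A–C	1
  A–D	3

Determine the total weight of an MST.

Kruskal: consider edges lightest-first.
A–C (1): add — endpoints in different components.
B–D (1): add — endpoints in different components.
A–D (3): add — endpoints in different components.
B–C (3): skip — B and C already connected.
B–E (4): add — endpoints in different components.
MST edges: A–C, B–D, A–D, B–E; total weight 1+1+3+4 = 9.

9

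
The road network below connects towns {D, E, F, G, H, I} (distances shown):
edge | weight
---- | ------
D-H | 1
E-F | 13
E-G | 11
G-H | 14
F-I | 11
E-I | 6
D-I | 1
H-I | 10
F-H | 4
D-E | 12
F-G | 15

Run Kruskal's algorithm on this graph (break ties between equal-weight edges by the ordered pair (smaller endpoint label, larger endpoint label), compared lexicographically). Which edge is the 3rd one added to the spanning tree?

Kruskal: consider edges lightest-first.
D-H (1): add. Components now {D,H} {E} {F} {G} {I}
D-I (1): add. Components now {D,H,I} {E} {F} {G}
F-H (4): add. Components now {D,F,H,I} {E} {G}
E-I (6): add. Components now {D,E,F,H,I} {G}
H-I (10): skip — H and I already connected.
E-G (11): add. Components now {D,E,F,G,H,I}
The 3rd edge added is F-H.

F-H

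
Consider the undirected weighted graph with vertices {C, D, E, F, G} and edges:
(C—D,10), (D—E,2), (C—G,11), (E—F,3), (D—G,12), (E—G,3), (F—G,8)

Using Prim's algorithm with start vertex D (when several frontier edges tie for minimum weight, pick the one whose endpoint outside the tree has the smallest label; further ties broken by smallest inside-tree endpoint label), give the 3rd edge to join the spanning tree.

Prim's algorithm from D:
Step 1: frontier [D—E 2, C—D 10, D—G 12] → take D—E (2); add E.
Step 2: frontier [C—D 10, D—G 12, E—F 3, E—G 3] → take E—F (3); add F.
Step 3: frontier [C—D 10, D—G 12, E—G 3, F—G 8] → take E—G (3); add G.
Step 4: frontier [C—D 10, C—G 11] → take C—D (10); add C.
The 3rd edge added is E—G.

E-G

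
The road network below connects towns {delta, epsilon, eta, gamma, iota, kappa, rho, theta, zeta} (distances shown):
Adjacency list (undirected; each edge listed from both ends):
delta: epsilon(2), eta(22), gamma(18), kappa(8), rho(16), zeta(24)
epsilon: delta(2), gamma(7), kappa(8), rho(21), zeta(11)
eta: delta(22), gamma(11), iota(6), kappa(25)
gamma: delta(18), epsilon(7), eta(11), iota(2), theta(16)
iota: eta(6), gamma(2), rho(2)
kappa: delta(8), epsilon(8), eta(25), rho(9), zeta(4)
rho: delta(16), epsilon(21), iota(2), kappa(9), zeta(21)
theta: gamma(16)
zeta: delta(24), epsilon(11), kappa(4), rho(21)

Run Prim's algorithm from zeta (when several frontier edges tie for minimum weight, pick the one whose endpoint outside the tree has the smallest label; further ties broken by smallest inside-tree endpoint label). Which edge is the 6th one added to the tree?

Prim's algorithm from zeta:
Step 1: cheapest edge leaving the tree is kappa zeta (4); add kappa.
Step 2: cheapest edge leaving the tree is delta kappa (8); add delta.
Step 3: cheapest edge leaving the tree is delta epsilon (2); add epsilon.
Step 4: cheapest edge leaving the tree is epsilon gamma (7); add gamma.
Step 5: cheapest edge leaving the tree is gamma iota (2); add iota.
Step 6: cheapest edge leaving the tree is iota rho (2); add rho.
Step 7: cheapest edge leaving the tree is eta iota (6); add eta.
Step 8: cheapest edge leaving the tree is gamma theta (16); add theta.
The 6th edge added is iota rho.

iota-rho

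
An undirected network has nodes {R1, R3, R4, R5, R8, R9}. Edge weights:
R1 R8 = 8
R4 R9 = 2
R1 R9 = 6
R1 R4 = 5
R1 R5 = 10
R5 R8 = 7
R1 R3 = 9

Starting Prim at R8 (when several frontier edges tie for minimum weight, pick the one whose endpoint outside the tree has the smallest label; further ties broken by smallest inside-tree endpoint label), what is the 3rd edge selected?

R1-R4

Grow the tree from R8 using Prim:
Step 1: cheapest edge leaving the tree is R5 R8 (7); add R5.
Step 2: cheapest edge leaving the tree is R1 R8 (8); add R1.
Step 3: cheapest edge leaving the tree is R1 R4 (5); add R4.
Step 4: cheapest edge leaving the tree is R4 R9 (2); add R9.
Step 5: cheapest edge leaving the tree is R1 R3 (9); add R3.
The 3rd edge added is R1 R4.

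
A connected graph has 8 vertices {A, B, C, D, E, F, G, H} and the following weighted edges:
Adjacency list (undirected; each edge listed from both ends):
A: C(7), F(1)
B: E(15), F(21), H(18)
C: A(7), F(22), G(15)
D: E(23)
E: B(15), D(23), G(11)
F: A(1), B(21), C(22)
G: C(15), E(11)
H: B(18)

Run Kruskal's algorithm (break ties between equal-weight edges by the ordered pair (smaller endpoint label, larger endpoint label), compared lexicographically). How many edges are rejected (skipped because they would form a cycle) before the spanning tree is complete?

Kruskal: consider edges lightest-first.
A–F (1): add — endpoints in different components.
A–C (7): add — endpoints in different components.
E–G (11): add — endpoints in different components.
B–E (15): add — endpoints in different components.
C–G (15): add — endpoints in different components.
B–H (18): add — endpoints in different components.
B–F (21): skip — B and F already connected.
C–F (22): skip — C and F already connected.
D–E (23): add — endpoints in different components.
Edges rejected before the tree was complete: 2.

2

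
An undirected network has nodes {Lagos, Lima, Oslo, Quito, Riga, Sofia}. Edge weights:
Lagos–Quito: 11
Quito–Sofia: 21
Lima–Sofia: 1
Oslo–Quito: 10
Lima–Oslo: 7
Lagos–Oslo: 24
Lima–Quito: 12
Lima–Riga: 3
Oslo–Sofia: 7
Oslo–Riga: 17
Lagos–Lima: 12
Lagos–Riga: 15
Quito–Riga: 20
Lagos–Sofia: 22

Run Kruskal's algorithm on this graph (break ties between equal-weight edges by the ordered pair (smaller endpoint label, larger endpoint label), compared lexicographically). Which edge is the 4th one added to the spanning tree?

Sort edges by weight, then run Kruskal:
Lima–Sofia (1): add. Components now {Quito} {Lagos} {Riga} {Oslo} {Lima,Sofia}
Lima–Riga (3): add. Components now {Quito} {Lagos} {Lima,Riga,Sofia} {Oslo}
Lima–Oslo (7): add. Components now {Quito} {Lagos} {Lima,Oslo,Riga,Sofia}
Oslo–Sofia (7): skip — Oslo and Sofia already connected.
Oslo–Quito (10): add. Components now {Lima,Oslo,Quito,Riga,Sofia} {Lagos}
Lagos–Quito (11): add. Components now {Lagos,Lima,Oslo,Quito,Riga,Sofia}
The 4th edge added is Oslo–Quito.

Oslo-Quito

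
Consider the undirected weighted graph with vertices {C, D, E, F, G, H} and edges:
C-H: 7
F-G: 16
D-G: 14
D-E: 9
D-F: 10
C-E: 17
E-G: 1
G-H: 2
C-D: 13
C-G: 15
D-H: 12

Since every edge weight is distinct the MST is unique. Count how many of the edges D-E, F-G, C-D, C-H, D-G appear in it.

Kruskal's algorithm — process edges by increasing weight (ties by edge label):
E-G (1): add. Components now {C} {D} {E,G} {F} {H}
G-H (2): add. Components now {C} {D} {E,G,H} {F}
C-H (7): add. Components now {C,E,G,H} {D} {F}
D-E (9): add. Components now {C,D,E,G,H} {F}
D-F (10): add. Components now {C,D,E,F,G,H}
MST edge set: {E-G, G-H, C-H, D-E, D-F}.
Of the listed edges, {D-E, C-H} are in the MST → 2.

2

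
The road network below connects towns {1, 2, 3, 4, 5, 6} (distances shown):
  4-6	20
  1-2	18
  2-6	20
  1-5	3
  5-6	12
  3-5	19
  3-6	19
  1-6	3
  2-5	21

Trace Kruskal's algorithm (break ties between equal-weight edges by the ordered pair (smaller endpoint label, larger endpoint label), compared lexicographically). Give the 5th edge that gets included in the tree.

4-6

Kruskal's algorithm — process edges by increasing weight (ties by edge label):
1-5 (3): add. Components now {1,5} {2} {3} {4} {6}
1-6 (3): add. Components now {1,5,6} {2} {3} {4}
5-6 (12): skip — 5 and 6 already connected.
1-2 (18): add. Components now {1,2,5,6} {3} {4}
3-5 (19): add. Components now {1,2,3,5,6} {4}
3-6 (19): skip — 3 and 6 already connected.
2-6 (20): skip — 2 and 6 already connected.
4-6 (20): add. Components now {1,2,3,4,5,6}
The 5th edge added is 4-6.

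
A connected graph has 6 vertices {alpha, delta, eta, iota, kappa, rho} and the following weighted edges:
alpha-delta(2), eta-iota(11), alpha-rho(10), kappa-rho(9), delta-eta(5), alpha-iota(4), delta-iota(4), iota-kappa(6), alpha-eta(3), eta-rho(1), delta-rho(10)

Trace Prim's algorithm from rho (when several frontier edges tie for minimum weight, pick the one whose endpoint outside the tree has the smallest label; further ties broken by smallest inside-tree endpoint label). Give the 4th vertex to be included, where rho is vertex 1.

Grow the tree from rho using Prim:
Step 1: cheapest edge leaving the tree is eta-rho (1); add eta.
Step 2: cheapest edge leaving the tree is alpha-eta (3); add alpha.
Step 3: cheapest edge leaving the tree is alpha-delta (2); add delta.
Step 4: cheapest edge leaving the tree is alpha-iota (4); add iota.
Step 5: cheapest edge leaving the tree is iota-kappa (6); add kappa.
Vertex order: rho, eta, alpha, delta, iota, kappa. The 4th vertex is delta.

delta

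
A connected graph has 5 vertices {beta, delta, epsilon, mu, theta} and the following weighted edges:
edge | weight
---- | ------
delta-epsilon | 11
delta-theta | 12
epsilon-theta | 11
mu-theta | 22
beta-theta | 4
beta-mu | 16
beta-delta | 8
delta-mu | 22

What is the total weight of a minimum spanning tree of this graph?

Sort edges by weight, then run Kruskal:
beta-theta (4): add. Components now {mu} {beta,theta} {epsilon} {delta}
beta-delta (8): add. Components now {mu} {beta,delta,theta} {epsilon}
delta-epsilon (11): add. Components now {mu} {beta,delta,epsilon,theta}
epsilon-theta (11): skip — epsilon and theta already connected.
delta-theta (12): skip — theta and delta already connected.
beta-mu (16): add. Components now {beta,delta,epsilon,mu,theta}
MST edges: beta-theta, beta-delta, delta-epsilon, beta-mu; total weight 4+8+11+16 = 39.

39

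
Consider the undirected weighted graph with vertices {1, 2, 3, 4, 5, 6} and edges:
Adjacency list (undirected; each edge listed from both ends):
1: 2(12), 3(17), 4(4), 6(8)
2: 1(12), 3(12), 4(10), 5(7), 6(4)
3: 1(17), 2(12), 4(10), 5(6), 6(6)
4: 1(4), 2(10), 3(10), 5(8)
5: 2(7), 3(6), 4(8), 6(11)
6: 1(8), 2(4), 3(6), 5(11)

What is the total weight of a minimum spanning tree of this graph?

28

Sort edges by weight, then run Kruskal:
1 4 (4): add. Components now {1,4} {2} {3} {5} {6}
2 6 (4): add. Components now {1,4} {2,6} {3} {5}
3 5 (6): add. Components now {1,4} {2,6} {3,5}
3 6 (6): add. Components now {1,4} {2,3,5,6}
2 5 (7): skip — 2 and 5 already connected.
1 6 (8): add. Components now {1,2,3,4,5,6}
MST edges: 1 4, 2 6, 3 5, 3 6, 1 6; total weight 4+4+6+6+8 = 28.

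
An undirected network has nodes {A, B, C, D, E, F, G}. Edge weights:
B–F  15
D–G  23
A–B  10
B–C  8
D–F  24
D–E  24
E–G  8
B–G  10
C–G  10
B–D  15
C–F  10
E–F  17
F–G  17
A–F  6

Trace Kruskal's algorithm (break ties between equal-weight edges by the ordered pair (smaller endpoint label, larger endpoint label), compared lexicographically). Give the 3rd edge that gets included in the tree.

Kruskal: consider edges lightest-first.
A–F (6): add. Components now {A,F} {B} {C} {D} {E} {G}
B–C (8): add. Components now {A,F} {B,C} {D} {E} {G}
E–G (8): add. Components now {A,F} {B,C} {D} {E,G}
A–B (10): add. Components now {A,B,C,F} {D} {E,G}
B–G (10): add. Components now {A,B,C,E,F,G} {D}
C–F (10): skip — C and F already connected.
C–G (10): skip — C and G already connected.
B–D (15): add. Components now {A,B,C,D,E,F,G}
The 3rd edge added is E–G.

E-G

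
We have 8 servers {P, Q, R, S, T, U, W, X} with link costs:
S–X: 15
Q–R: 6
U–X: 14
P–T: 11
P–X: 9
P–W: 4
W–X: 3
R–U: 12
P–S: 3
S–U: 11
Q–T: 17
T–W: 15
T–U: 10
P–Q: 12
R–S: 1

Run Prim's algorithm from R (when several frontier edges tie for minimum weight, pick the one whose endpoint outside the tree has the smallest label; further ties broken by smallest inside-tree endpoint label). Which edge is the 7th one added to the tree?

Prim, starting at R.
Step 1: cheapest edge leaving the tree is R–S (1); add S.
Step 2: cheapest edge leaving the tree is P–S (3); add P.
Step 3: cheapest edge leaving the tree is P–W (4); add W.
Step 4: cheapest edge leaving the tree is W–X (3); add X.
Step 5: cheapest edge leaving the tree is Q–R (6); add Q.
Step 6: cheapest edge leaving the tree is P–T (11); add T.
Step 7: cheapest edge leaving the tree is T–U (10); add U.
The 7th edge added is T–U.

T-U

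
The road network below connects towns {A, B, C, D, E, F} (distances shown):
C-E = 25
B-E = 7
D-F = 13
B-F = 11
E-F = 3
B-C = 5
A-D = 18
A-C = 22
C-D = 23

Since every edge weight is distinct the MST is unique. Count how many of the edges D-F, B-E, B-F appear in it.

Kruskal: consider edges lightest-first.
E-F (3): add. Components now {A} {B} {C} {D} {E,F}
B-C (5): add. Components now {A} {B,C} {D} {E,F}
B-E (7): add. Components now {A} {B,C,E,F} {D}
B-F (11): skip — B and F already connected.
D-F (13): add. Components now {A} {B,C,D,E,F}
A-D (18): add. Components now {A,B,C,D,E,F}
MST edge set: {E-F, B-C, B-E, D-F, A-D}.
Of the listed edges, {D-F, B-E} are in the MST → 2.

2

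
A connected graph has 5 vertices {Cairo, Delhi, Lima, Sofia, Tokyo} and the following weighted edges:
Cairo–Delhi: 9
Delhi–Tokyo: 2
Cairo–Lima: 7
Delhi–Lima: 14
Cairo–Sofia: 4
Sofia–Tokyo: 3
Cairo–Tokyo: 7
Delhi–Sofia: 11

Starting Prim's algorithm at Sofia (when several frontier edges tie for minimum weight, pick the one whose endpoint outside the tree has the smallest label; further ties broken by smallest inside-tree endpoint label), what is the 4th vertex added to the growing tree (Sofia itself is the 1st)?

Cairo

Grow the tree from Sofia using Prim:
Step 1: frontier [Sofia–Tokyo 3, Cairo–Sofia 4, Delhi–Sofia 11] → take Sofia–Tokyo (3); add Tokyo.
Step 2: frontier [Cairo–Sofia 4, Delhi–Sofia 11, Delhi–Tokyo 2, Cairo–Tokyo 7] → take Delhi–Tokyo (2); add Delhi.
Step 3: frontier [Cairo–Delhi 9, Delhi–Lima 14, Cairo–Sofia 4, Cairo–Tokyo 7] → take Cairo–Sofia (4); add Cairo.
Step 4: frontier [Cairo–Lima 7, Delhi–Lima 14] → take Cairo–Lima (7); add Lima.
Vertex order: Sofia, Tokyo, Delhi, Cairo, Lima. The 4th vertex is Cairo.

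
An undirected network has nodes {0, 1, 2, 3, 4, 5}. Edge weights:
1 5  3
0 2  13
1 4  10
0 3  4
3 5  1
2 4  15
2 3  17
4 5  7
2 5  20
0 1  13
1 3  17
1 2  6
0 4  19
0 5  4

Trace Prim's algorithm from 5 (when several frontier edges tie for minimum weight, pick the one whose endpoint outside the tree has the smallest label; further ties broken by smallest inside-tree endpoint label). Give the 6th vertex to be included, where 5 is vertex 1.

4

Prim's algorithm from 5:
Step 1: cheapest edge leaving the tree is 3 5 (1); add 3.
Step 2: cheapest edge leaving the tree is 1 5 (3); add 1.
Step 3: cheapest edge leaving the tree is 0 3 (4); add 0.
Step 4: cheapest edge leaving the tree is 1 2 (6); add 2.
Step 5: cheapest edge leaving the tree is 4 5 (7); add 4.
Vertex order: 5, 3, 1, 0, 2, 4. The 6th vertex is 4.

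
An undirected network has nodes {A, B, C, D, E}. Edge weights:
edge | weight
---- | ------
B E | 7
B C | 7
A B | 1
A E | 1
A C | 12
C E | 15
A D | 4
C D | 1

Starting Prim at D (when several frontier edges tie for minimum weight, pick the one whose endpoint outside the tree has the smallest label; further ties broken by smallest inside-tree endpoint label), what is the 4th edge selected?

A-E

Grow the tree from D using Prim:
Step 1: frontier [C D 1, A D 4] → take C D (1); add C.
Step 2: frontier [B C 7, A C 12, C E 15, A D 4] → take A D (4); add A.
Step 3: frontier [A B 1, A E 1, B C 7, C E 15] → take A B (1); add B.
Step 4: frontier [A E 1, B E 7, C E 15] → take A E (1); add E.
The 4th edge added is A E.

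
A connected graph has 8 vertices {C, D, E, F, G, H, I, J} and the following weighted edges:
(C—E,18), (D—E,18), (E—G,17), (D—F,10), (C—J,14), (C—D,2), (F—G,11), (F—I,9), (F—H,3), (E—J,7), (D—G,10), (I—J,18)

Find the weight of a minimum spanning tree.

Kruskal's algorithm — process edges by increasing weight (ties by edge label):
C—D (2): add — endpoints in different components.
F—H (3): add — endpoints in different components.
E—J (7): add — endpoints in different components.
F—I (9): add — endpoints in different components.
D—F (10): add — endpoints in different components.
D—G (10): add — endpoints in different components.
F—G (11): skip — F and G already connected.
C—J (14): add — endpoints in different components.
MST edges: C—D, F—H, E—J, F—I, D—F, D—G, C—J; total weight 2+3+7+9+10+10+14 = 55.

55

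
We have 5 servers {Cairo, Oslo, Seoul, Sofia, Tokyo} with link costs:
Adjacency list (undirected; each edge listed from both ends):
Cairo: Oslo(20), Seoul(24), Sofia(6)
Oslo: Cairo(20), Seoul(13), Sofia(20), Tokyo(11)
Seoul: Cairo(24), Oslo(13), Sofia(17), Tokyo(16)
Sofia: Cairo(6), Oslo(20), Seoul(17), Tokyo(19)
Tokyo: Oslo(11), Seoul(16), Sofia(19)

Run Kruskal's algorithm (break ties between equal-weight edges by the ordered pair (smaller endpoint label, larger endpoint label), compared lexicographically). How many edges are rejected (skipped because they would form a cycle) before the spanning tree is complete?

1

Sort edges by weight, then run Kruskal:
Cairo-Sofia (6): add — endpoints in different components.
Oslo-Tokyo (11): add — endpoints in different components.
Oslo-Seoul (13): add — endpoints in different components.
Seoul-Tokyo (16): skip — Tokyo and Seoul already connected.
Seoul-Sofia (17): add — endpoints in different components.
Edges rejected before the tree was complete: 1.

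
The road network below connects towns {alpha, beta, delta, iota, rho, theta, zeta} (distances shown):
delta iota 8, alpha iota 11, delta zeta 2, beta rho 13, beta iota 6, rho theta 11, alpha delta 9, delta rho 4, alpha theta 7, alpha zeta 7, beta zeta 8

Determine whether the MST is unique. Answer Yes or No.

Sort edges by weight, then run Kruskal:
delta zeta (2): add. Components now {delta,zeta} {rho} {theta} {beta} {alpha} {iota}
delta rho (4): add. Components now {delta,rho,zeta} {theta} {beta} {alpha} {iota}
beta iota (6): add. Components now {delta,rho,zeta} {theta} {beta,iota} {alpha}
alpha theta (7): add. Components now {delta,rho,zeta} {alpha,theta} {beta,iota}
alpha zeta (7): add. Components now {alpha,delta,rho,theta,zeta} {beta,iota}
beta zeta (8): add. Components now {alpha,beta,delta,iota,rho,theta,zeta}
Non-tree edge delta iota has weight 8, equal to the heaviest edge on its tree cycle — swapping gives another MST of the same weight. Not unique.

No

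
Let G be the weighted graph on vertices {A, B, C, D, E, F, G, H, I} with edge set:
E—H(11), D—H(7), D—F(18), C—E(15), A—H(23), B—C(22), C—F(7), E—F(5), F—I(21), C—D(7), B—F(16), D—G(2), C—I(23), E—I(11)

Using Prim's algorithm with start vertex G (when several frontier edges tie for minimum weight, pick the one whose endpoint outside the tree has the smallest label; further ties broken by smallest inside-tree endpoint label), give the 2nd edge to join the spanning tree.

C-D

Grow the tree from G using Prim:
Step 1: frontier [D—G 2] → take D—G (2); add D.
Step 2: frontier [C—D 7, D—H 7, D—F 18] → take C—D (7); add C.
Step 3: frontier [C—F 7, C—E 15, B—C 22, C—I 23, D—H 7, D—F 18] → take C—F (7); add F.
Step 4: frontier [C—E 15, B—C 22, C—I 23, D—H 7, E—F 5, B—F 16, F—I 21] → take E—F (5); add E.
Step 5: frontier [B—C 22, C—I 23, D—H 7, E—H 11, E—I 11, B—F 16, F—I 21] → take D—H (7); add H.
Step 6: frontier [B—C 22, C—I 23, E—I 11, B—F 16, F—I 21, A—H 23] → take E—I (11); add I.
Step 7: frontier [B—C 22, B—F 16, A—H 23] → take B—F (16); add B.
Step 8: frontier [A—H 23] → take A—H (23); add A.
The 2nd edge added is C—D.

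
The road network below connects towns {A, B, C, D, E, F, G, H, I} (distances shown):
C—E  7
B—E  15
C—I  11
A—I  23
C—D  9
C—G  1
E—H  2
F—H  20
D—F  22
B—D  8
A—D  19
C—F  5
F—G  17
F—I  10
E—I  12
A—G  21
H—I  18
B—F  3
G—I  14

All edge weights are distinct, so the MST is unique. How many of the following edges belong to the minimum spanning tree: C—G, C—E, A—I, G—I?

Kruskal's algorithm — process edges by increasing weight (ties by edge label):
C—G (1): add — endpoints in different components.
E—H (2): add — endpoints in different components.
B—F (3): add — endpoints in different components.
C—F (5): add — endpoints in different components.
C—E (7): add — endpoints in different components.
B—D (8): add — endpoints in different components.
C—D (9): skip — C and D already connected.
F—I (10): add — endpoints in different components.
C—I (11): skip — C and I already connected.
E—I (12): skip — E and I already connected.
G—I (14): skip — G and I already connected.
B—E (15): skip — B and E already connected.
F—G (17): skip — F and G already connected.
H—I (18): skip — H and I already connected.
A—D (19): add — endpoints in different components.
MST edge set: {C—G, E—H, B—F, C—F, C—E, B—D, F—I, A—D}.
Of the listed edges, {C—G, C—E} are in the MST → 2.

2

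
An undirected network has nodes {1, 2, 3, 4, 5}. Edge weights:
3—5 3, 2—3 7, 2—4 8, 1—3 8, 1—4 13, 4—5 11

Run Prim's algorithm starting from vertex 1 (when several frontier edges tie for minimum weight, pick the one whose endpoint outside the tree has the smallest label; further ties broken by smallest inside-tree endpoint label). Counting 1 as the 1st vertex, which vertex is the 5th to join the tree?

Grow the tree from 1 using Prim:
Step 1: frontier [1—3 8, 1—4 13] → take 1—3 (8); add 3.
Step 2: frontier [1—4 13, 3—5 3, 2—3 7] → take 3—5 (3); add 5.
Step 3: frontier [1—4 13, 2—3 7, 4—5 11] → take 2—3 (7); add 2.
Step 4: frontier [1—4 13, 2—4 8, 4—5 11] → take 2—4 (8); add 4.
Vertex order: 1, 3, 5, 2, 4. The 5th vertex is 4.

4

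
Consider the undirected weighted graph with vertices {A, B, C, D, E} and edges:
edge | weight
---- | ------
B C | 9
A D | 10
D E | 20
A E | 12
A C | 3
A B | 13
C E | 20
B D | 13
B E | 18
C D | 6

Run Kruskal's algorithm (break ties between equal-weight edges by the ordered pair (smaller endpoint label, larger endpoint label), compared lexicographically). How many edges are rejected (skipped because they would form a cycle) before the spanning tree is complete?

1

Sort edges by weight, then run Kruskal:
A C (3): add. Components now {A,C} {B} {D} {E}
C D (6): add. Components now {A,C,D} {B} {E}
B C (9): add. Components now {A,B,C,D} {E}
A D (10): skip — A and D already connected.
A E (12): add. Components now {A,B,C,D,E}
Edges rejected before the tree was complete: 1.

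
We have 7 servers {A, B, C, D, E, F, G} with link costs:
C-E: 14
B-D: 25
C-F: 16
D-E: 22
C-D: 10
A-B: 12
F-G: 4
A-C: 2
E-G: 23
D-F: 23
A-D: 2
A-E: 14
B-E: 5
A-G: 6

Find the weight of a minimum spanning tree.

31

Grow the tree from D using Prim:
Step 1: frontier [A-D 2, C-D 10, D-E 22, D-F 23, B-D 25] → take A-D (2); add A.
Step 2: frontier [A-C 2, A-G 6, A-B 12, A-E 14, C-D 10, D-E 22, D-F 23, B-D 25] → take A-C (2); add C.
Step 3: frontier [A-G 6, A-B 12, A-E 14, C-E 14, C-F 16, D-E 22, D-F 23, B-D 25] → take A-G (6); add G.
Step 4: frontier [A-B 12, A-E 14, C-E 14, C-F 16, D-E 22, D-F 23, B-D 25, F-G 4, E-G 23] → take F-G (4); add F.
Step 5: frontier [A-B 12, A-E 14, C-E 14, D-E 22, B-D 25, E-G 23] → take A-B (12); add B.
Step 6: frontier [A-E 14, B-E 5, C-E 14, D-E 22, E-G 23] → take B-E (5); add E.
MST edges: A-D, A-C, A-G, F-G, A-B, B-E; total weight 2+2+6+4+12+5 = 31.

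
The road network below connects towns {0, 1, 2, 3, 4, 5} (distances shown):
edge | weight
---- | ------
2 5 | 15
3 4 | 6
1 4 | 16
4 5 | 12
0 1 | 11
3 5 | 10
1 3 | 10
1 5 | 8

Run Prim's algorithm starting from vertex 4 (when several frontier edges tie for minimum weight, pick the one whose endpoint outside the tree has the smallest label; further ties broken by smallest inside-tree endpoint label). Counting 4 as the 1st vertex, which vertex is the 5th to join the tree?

0

Prim, starting at 4.
Step 1: frontier [3 4 6, 4 5 12, 1 4 16] → take 3 4 (6); add 3.
Step 2: frontier [1 3 10, 3 5 10, 4 5 12, 1 4 16] → take 1 3 (10); add 1.
Step 3: frontier [1 5 8, 0 1 11, 3 5 10, 4 5 12] → take 1 5 (8); add 5.
Step 4: frontier [0 1 11, 2 5 15] → take 0 1 (11); add 0.
Step 5: frontier [2 5 15] → take 2 5 (15); add 2.
Vertex order: 4, 3, 1, 5, 0, 2. The 5th vertex is 0.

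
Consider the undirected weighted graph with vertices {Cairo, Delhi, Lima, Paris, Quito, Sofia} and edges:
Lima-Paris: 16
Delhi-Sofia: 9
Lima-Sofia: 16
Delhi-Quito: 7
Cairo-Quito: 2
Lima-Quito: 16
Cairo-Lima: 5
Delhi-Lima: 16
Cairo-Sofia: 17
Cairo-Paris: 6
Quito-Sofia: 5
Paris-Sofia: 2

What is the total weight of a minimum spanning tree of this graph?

21

Kruskal: consider edges lightest-first.
Cairo-Quito (2): add — endpoints in different components.
Paris-Sofia (2): add — endpoints in different components.
Cairo-Lima (5): add — endpoints in different components.
Quito-Sofia (5): add — endpoints in different components.
Cairo-Paris (6): skip — Paris and Cairo already connected.
Delhi-Quito (7): add — endpoints in different components.
MST edges: Cairo-Quito, Paris-Sofia, Cairo-Lima, Quito-Sofia, Delhi-Quito; total weight 2+2+5+5+7 = 21.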